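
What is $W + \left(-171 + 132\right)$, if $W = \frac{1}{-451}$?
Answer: $- \frac{17590}{451} \approx -39.002$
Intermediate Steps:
$W = - \frac{1}{451} \approx -0.0022173$
$W + \left(-171 + 132\right) = - \frac{1}{451} + \left(-171 + 132\right) = - \frac{1}{451} - 39 = - \frac{17590}{451}$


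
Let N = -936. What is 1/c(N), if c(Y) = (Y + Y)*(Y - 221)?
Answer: 1/2165904 ≈ 4.6170e-7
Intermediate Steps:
c(Y) = 2*Y*(-221 + Y) (c(Y) = (2*Y)*(-221 + Y) = 2*Y*(-221 + Y))
1/c(N) = 1/(2*(-936)*(-221 - 936)) = 1/(2*(-936)*(-1157)) = 1/2165904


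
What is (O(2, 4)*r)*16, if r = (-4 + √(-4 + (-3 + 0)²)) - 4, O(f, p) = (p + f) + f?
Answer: -1024 + 128*√5 ≈ -737.78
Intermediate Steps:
O(f, p) = p + 2*f (O(f, p) = (f + p) + f = p + 2*f)
r = -8 + √5 (r = (-4 + √(-4 + (-3)²)) - 4 = (-4 + √(-4 + 9)) - 4 = (-4 + √5) - 4 = -8 + √5 ≈ -5.7639)
(O(2, 4)*r)*16 = ((4 + 2*2)*(-8 + √5))*16 = ((4 + 4)*(-8 + √5))*16 = (8*(-8 + √5))*16 = (-64 + 8*√5)*16 = -1024 + 128*√5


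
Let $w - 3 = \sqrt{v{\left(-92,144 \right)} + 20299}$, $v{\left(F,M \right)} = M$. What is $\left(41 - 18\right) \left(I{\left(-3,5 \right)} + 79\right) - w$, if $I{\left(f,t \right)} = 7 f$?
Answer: $1331 - \sqrt{20443} \approx 1188.0$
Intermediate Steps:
$w = 3 + \sqrt{20443}$ ($w = 3 + \sqrt{144 + 20299} = 3 + \sqrt{20443} \approx 145.98$)
$\left(41 - 18\right) \left(I{\left(-3,5 \right)} + 79\right) - w = \left(41 - 18\right) \left(7 \left(-3\right) + 79\right) - \left(3 + \sqrt{20443}\right) = \left(41 - 18\right) \left(-21 + 79\right) - \left(3 + \sqrt{20443}\right) = 23 \cdot 58 - \left(3 + \sqrt{20443}\right) = 1334 - \left(3 + \sqrt{20443}\right) = 1331 - \sqrt{20443}$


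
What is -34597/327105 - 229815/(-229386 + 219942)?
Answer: 24948967169/1029726540 ≈ 24.229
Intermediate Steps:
-34597/327105 - 229815/(-229386 + 219942) = -34597*1/327105 - 229815/(-9444) = -34597/327105 - 229815*(-1/9444) = -34597/327105 + 76605/3148 = 24948967169/1029726540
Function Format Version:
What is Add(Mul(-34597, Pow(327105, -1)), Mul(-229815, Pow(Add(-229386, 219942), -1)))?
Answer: Rational(24948967169, 1029726540) ≈ 24.229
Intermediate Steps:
Add(Mul(-34597, Pow(327105, -1)), Mul(-229815, Pow(Add(-229386, 219942), -1))) = Add(Mul(-34597, Rational(1, 327105)), Mul(-229815, Pow(-9444, -1))) = Add(Rational(-34597, 327105), Mul(-229815, Rational(-1, 9444))) = Add(Rational(-34597, 327105), Rational(76605, 3148)) = Rational(24948967169, 1029726540)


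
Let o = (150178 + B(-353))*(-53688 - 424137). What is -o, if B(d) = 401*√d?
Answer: 71758802850 + 191607825*I*√353 ≈ 7.1759e+10 + 3.6e+9*I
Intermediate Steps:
o = -71758802850 - 191607825*I*√353 (o = (150178 + 401*√(-353))*(-53688 - 424137) = (150178 + 401*(I*√353))*(-477825) = (150178 + 401*I*√353)*(-477825) = -71758802850 - 191607825*I*√353 ≈ -7.1759e+10 - 3.6e+9*I)
-o = -(-71758802850 - 191607825*I*√353) = 71758802850 + 191607825*I*√353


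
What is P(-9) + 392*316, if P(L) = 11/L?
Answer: 1114837/9 ≈ 1.2387e+5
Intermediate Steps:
P(-9) + 392*316 = 11/(-9) + 392*316 = 11*(-⅑) + 123872 = -11/9 + 123872 = 1114837/9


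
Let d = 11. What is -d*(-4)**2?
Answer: -176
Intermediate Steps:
-d*(-4)**2 = -1*11*(-4)**2 = -11*16 = -176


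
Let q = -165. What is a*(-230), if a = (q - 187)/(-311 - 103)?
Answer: -1760/9 ≈ -195.56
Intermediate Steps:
a = 176/207 (a = (-165 - 187)/(-311 - 103) = -352/(-414) = -352*(-1/414) = 176/207 ≈ 0.85024)
a*(-230) = (176/207)*(-230) = -1760/9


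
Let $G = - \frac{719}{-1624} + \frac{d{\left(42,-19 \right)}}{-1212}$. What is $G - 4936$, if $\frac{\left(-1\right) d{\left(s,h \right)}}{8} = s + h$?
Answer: $- \frac{2428574831}{492072} \approx -4935.4$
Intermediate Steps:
$d{\left(s,h \right)} = - 8 h - 8 s$ ($d{\left(s,h \right)} = - 8 \left(s + h\right) = - 8 \left(h + s\right) = - 8 h - 8 s$)
$G = \frac{292561}{492072}$ ($G = - \frac{719}{-1624} + \frac{\left(-8\right) \left(-19\right) - 336}{-1212} = \left(-719\right) \left(- \frac{1}{1624}\right) + \left(152 - 336\right) \left(- \frac{1}{1212}\right) = \frac{719}{1624} - - \frac{46}{303} = \frac{719}{1624} + \frac{46}{303} = \frac{292561}{492072} \approx 0.59455$)
$G - 4936 = \frac{292561}{492072} - 4936 = - \frac{2428574831}{492072}$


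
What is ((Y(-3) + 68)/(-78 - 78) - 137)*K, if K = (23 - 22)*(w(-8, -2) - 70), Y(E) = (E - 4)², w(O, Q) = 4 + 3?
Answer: 34713/4 ≈ 8678.3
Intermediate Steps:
w(O, Q) = 7
Y(E) = (-4 + E)²
K = -63 (K = (23 - 22)*(7 - 70) = 1*(-63) = -63)
((Y(-3) + 68)/(-78 - 78) - 137)*K = (((-4 - 3)² + 68)/(-78 - 78) - 137)*(-63) = (((-7)² + 68)/(-156) - 137)*(-63) = ((49 + 68)*(-1/156) - 137)*(-63) = (117*(-1/156) - 137)*(-63) = (-¾ - 137)*(-63) = -551/4*(-63) = 34713/4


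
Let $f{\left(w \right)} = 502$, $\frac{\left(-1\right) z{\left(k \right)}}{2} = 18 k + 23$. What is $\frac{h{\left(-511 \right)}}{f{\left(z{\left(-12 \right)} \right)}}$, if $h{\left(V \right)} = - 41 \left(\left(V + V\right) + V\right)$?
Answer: $\frac{62853}{502} \approx 125.21$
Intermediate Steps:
$z{\left(k \right)} = -46 - 36 k$ ($z{\left(k \right)} = - 2 \left(18 k + 23\right) = - 2 \left(23 + 18 k\right) = -46 - 36 k$)
$h{\left(V \right)} = - 123 V$ ($h{\left(V \right)} = - 41 \left(2 V + V\right) = - 41 \cdot 3 V = - 123 V$)
$\frac{h{\left(-511 \right)}}{f{\left(z{\left(-12 \right)} \right)}} = \frac{\left(-123\right) \left(-511\right)}{502} = 62853 \cdot \frac{1}{502} = \frac{62853}{502}$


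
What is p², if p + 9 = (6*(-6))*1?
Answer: 2025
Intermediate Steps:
p = -45 (p = -9 + (6*(-6))*1 = -9 - 36*1 = -9 - 36 = -45)
p² = (-45)² = 2025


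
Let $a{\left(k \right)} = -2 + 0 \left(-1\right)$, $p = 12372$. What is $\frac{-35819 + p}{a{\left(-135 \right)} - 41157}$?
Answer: $\frac{23447}{41159} \approx 0.56967$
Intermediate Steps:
$a{\left(k \right)} = -2$ ($a{\left(k \right)} = -2 + 0 = -2$)
$\frac{-35819 + p}{a{\left(-135 \right)} - 41157} = \frac{-35819 + 12372}{-2 - 41157} = - \frac{23447}{-41159} = \left(-23447\right) \left(- \frac{1}{41159}\right) = \frac{23447}{41159}$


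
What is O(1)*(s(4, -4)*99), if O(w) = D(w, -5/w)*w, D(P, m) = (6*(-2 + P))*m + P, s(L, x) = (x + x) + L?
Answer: -12276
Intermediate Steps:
s(L, x) = L + 2*x (s(L, x) = 2*x + L = L + 2*x)
D(P, m) = P + m*(-12 + 6*P) (D(P, m) = (-12 + 6*P)*m + P = m*(-12 + 6*P) + P = P + m*(-12 + 6*P))
O(w) = w*(-30 + w + 60/w) (O(w) = (w - (-60)/w + 6*w*(-5/w))*w = (w + 60/w - 30)*w = (-30 + w + 60/w)*w = w*(-30 + w + 60/w))
O(1)*(s(4, -4)*99) = (60 + 1*(-30 + 1))*((4 + 2*(-4))*99) = (60 + 1*(-29))*((4 - 8)*99) = (60 - 29)*(-4*99) = 31*(-396) = -12276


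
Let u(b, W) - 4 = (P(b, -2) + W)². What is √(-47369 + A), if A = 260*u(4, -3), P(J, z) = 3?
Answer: I*√46329 ≈ 215.24*I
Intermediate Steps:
u(b, W) = 4 + (3 + W)²
A = 1040 (A = 260*(4 + (3 - 3)²) = 260*(4 + 0²) = 260*(4 + 0) = 260*4 = 1040)
√(-47369 + A) = √(-47369 + 1040) = √(-46329) = I*√46329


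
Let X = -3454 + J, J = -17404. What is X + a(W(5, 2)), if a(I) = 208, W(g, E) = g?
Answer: -20650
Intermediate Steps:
X = -20858 (X = -3454 - 17404 = -20858)
X + a(W(5, 2)) = -20858 + 208 = -20650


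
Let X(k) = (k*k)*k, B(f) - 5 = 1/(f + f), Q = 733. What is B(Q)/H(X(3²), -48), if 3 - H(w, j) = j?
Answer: 7331/74766 ≈ 0.098053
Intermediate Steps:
B(f) = 5 + 1/(2*f) (B(f) = 5 + 1/(f + f) = 5 + 1/(2*f))
X(k) = k³ (X(k) = k²*k = k³)
H(w, j) = 3 - j
B(Q)/H(X(3²), -48) = (5 + (½)/733)/(3 - 1*(-48)) = (5 + (½)*(1/733))/(3 + 48) = (5 + 1/1466)/51 = (7331/1466)*(1/51) = 7331/74766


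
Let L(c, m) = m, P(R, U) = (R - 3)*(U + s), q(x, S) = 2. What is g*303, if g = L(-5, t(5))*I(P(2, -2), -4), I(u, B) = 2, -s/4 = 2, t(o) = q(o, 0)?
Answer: 1212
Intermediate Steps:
t(o) = 2
s = -8 (s = -4*2 = -8)
P(R, U) = (-8 + U)*(-3 + R) (P(R, U) = (R - 3)*(U - 8) = (-3 + R)*(-8 + U) = (-8 + U)*(-3 + R))
g = 4 (g = 2*2 = 4)
g*303 = 4*303 = 1212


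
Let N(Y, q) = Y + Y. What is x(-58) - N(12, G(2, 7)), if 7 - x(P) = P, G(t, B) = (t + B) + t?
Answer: 41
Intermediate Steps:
G(t, B) = B + 2*t (G(t, B) = (B + t) + t = B + 2*t)
N(Y, q) = 2*Y
x(P) = 7 - P
x(-58) - N(12, G(2, 7)) = (7 - 1*(-58)) - 2*12 = (7 + 58) - 1*24 = 65 - 24 = 41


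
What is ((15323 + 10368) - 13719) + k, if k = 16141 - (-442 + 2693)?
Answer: 25862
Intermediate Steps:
k = 13890 (k = 16141 - 1*2251 = 16141 - 2251 = 13890)
((15323 + 10368) - 13719) + k = ((15323 + 10368) - 13719) + 13890 = (25691 - 13719) + 13890 = 11972 + 13890 = 25862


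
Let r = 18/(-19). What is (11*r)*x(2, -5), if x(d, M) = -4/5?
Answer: 792/95 ≈ 8.3368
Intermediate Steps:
x(d, M) = -⅘ (x(d, M) = -4*⅕ = -⅘)
r = -18/19 (r = 18*(-1/19) = -18/19 ≈ -0.94737)
(11*r)*x(2, -5) = (11*(-18/19))*(-⅘) = -198/19*(-⅘) = 792/95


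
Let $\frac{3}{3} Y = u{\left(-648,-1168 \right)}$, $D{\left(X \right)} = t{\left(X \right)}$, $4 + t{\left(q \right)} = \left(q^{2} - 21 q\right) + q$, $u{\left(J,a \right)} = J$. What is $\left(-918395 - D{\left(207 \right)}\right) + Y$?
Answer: $-957748$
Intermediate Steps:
$t{\left(q \right)} = -4 + q^{2} - 20 q$ ($t{\left(q \right)} = -4 + \left(\left(q^{2} - 21 q\right) + q\right) = -4 + \left(q^{2} - 20 q\right) = -4 + q^{2} - 20 q$)
$D{\left(X \right)} = -4 + X^{2} - 20 X$
$Y = -648$
$\left(-918395 - D{\left(207 \right)}\right) + Y = \left(-918395 - \left(-4 + 207^{2} - 4140\right)\right) - 648 = \left(-918395 - \left(-4 + 42849 - 4140\right)\right) - 648 = \left(-918395 - 38705\right) - 648 = -957100 - 648 = -957748$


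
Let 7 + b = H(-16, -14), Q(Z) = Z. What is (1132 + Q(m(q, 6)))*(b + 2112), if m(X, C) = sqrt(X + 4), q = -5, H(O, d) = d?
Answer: 2367012 + 2091*I ≈ 2.367e+6 + 2091.0*I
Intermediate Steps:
m(X, C) = sqrt(4 + X)
b = -21 (b = -7 - 14 = -21)
(1132 + Q(m(q, 6)))*(b + 2112) = (1132 + sqrt(4 - 5))*(-21 + 2112) = (1132 + sqrt(-1))*2091 = (1132 + I)*2091 = 2367012 + 2091*I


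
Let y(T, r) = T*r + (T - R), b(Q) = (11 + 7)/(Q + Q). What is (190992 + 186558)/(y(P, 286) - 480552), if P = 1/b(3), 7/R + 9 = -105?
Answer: -8608140/10954403 ≈ -0.78582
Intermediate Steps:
R = -7/114 (R = 7/(-9 - 105) = 7/(-114) = 7*(-1/114) = -7/114 ≈ -0.061404)
b(Q) = 9/Q (b(Q) = 18/((2*Q)) = 18*(1/(2*Q)) = 9/Q)
P = 1/3 (P = 1/(9/3) = 1/(9*(1/3)) = 1/3 ≈ 0.33333)
y(T, r) = 7/114 + T + T*r (y(T, r) = T*r + (T - 1*(-7/114)) = T*r + (T + 7/114) = T*r + (7/114 + T) = 7/114 + T + T*r)
(190992 + 186558)/(y(P, 286) - 480552) = (190992 + 186558)/((7/114 + 1/3 + (1/3)*286) - 480552) = 377550/((7/114 + 1/3 + 286/3) - 480552) = 377550/(10913/114 - 480552) = 377550/(-54772015/114) = 377550*(-114/54772015) = -8608140/10954403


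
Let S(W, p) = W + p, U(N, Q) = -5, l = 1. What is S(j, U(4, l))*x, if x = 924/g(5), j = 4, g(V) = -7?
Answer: 132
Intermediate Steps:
x = -132 (x = 924/(-7) = 924*(-1/7) = -132)
S(j, U(4, l))*x = (4 - 5)*(-132) = -1*(-132) = 132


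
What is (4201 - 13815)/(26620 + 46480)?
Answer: -4807/36550 ≈ -0.13152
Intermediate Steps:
(4201 - 13815)/(26620 + 46480) = -9614/73100 = -9614*1/73100 = -4807/36550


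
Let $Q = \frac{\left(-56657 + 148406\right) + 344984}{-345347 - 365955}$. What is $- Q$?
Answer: $\frac{436733}{711302} \approx 0.61399$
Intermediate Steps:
$Q = - \frac{436733}{711302}$ ($Q = \frac{91749 + 344984}{-711302} = 436733 \left(- \frac{1}{711302}\right) = - \frac{436733}{711302} \approx -0.61399$)
$- Q = \left(-1\right) \left(- \frac{436733}{711302}\right) = \frac{436733}{711302}$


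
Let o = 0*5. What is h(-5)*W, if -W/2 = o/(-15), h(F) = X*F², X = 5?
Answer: 0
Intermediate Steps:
o = 0
h(F) = 5*F²
W = 0 (W = -0/(-15) = -0*(-1)/15 = -2*0 = 0)
h(-5)*W = (5*(-5)²)*0 = (5*25)*0 = 125*0 = 0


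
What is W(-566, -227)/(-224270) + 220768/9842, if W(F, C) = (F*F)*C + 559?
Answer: 382612184693/1103632670 ≈ 346.68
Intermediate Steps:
W(F, C) = 559 + C*F² (W(F, C) = F²*C + 559 = C*F² + 559 = 559 + C*F²)
W(-566, -227)/(-224270) + 220768/9842 = (559 - 227*(-566)²)/(-224270) + 220768/9842 = (559 - 227*320356)*(-1/224270) + 220768*(1/9842) = (559 - 72720812)*(-1/224270) + 110384/4921 = -72720253*(-1/224270) + 110384/4921 = 72720253/224270 + 110384/4921 = 382612184693/1103632670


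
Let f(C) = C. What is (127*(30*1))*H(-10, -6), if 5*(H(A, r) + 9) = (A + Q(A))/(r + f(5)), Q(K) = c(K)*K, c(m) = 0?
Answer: -26670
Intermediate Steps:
Q(K) = 0 (Q(K) = 0*K = 0)
H(A, r) = -9 + A/(5*(5 + r)) (H(A, r) = -9 + ((A + 0)/(r + 5))/5 = -9 + (A/(5 + r))/5 = -9 + A/(5*(5 + r)))
(127*(30*1))*H(-10, -6) = (127*(30*1))*((-225 - 10 - 45*(-6))/(5*(5 - 6))) = (127*30)*((⅕)*(-225 - 10 + 270)/(-1)) = 3810*((⅕)*(-1)*35) = 3810*(-7) = -26670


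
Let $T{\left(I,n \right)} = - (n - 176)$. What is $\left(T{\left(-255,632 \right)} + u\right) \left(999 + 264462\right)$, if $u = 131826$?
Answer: $34873611570$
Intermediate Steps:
$T{\left(I,n \right)} = 176 - n$ ($T{\left(I,n \right)} = - (-176 + n) = 176 - n$)
$\left(T{\left(-255,632 \right)} + u\right) \left(999 + 264462\right) = \left(\left(176 - 632\right) + 131826\right) \left(999 + 264462\right) = \left(\left(176 - 632\right) + 131826\right) 265461 = \left(-456 + 131826\right) 265461 = 131370 \cdot 265461 = 34873611570$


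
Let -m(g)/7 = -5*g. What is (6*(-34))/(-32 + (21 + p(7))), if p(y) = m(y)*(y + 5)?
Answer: -204/2929 ≈ -0.069648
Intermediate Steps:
m(g) = 35*g (m(g) = -(-35)*g = 35*g)
p(y) = 35*y*(5 + y) (p(y) = (35*y)*(y + 5) = (35*y)*(5 + y) = 35*y*(5 + y))
(6*(-34))/(-32 + (21 + p(7))) = (6*(-34))/(-32 + (21 + 35*7*(5 + 7))) = -204/(-32 + (21 + 35*7*12)) = -204/(-32 + (21 + 2940)) = -204/(-32 + 2961) = -204/2929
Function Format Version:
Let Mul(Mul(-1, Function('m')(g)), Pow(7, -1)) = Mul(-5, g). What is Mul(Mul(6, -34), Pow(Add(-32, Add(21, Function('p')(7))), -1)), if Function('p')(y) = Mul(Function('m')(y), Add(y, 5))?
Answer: Rational(-204, 2929) ≈ -0.069648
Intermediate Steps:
Function('m')(g) = Mul(35, g) (Function('m')(g) = Mul(-7, Mul(-5, g)) = Mul(35, g))
Function('p')(y) = Mul(35, y, Add(5, y)) (Function('p')(y) = Mul(Mul(35, y), Add(y, 5)) = Mul(Mul(35, y), Add(5, y)) = Mul(35, y, Add(5, y)))
Mul(Mul(6, -34), Pow(Add(-32, Add(21, Function('p')(7))), -1)) = Mul(Mul(6, -34), Pow(Add(-32, Add(21, Mul(35, 7, Add(5, 7)))), -1)) = Mul(-204, Pow(Add(-32, Add(21, Mul(35, 7, 12))), -1)) = Mul(-204, Pow(Add(-32, Add(21, 2940)), -1)) = Mul(-204, Pow(Add(-32, 2961), -1)) = Mul(-204, Pow(2929, -1)) = Mul(-204, Rational(1, 2929)) = Rational(-204, 2929)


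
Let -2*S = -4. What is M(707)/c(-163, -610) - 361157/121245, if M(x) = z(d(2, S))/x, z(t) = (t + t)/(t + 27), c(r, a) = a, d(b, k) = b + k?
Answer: -96568850621/32419385313 ≈ -2.9787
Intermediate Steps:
S = 2 (S = -½*(-4) = 2)
z(t) = 2*t/(27 + t) (z(t) = (2*t)/(27 + t) = 2*t/(27 + t))
M(x) = 8/(31*x) (M(x) = (2*(2 + 2)/(27 + (2 + 2)))/x = (2*4/(27 + 4))/x = (2*4/31)/x = (2*4*(1/31))/x = 8/(31*x))
M(707)/c(-163, -610) - 361157/121245 = ((8/31)/707)/(-610) - 361157/121245 = ((8/31)*(1/707))*(-1/610) - 361157*1/121245 = (8/21917)*(-1/610) - 361157/121245 = -4/6684685 - 361157/121245 = -96568850621/32419385313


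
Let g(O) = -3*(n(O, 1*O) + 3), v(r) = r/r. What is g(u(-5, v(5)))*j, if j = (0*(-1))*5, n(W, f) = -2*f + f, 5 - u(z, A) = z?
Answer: 0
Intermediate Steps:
v(r) = 1
u(z, A) = 5 - z
n(W, f) = -f
g(O) = -9 + 3*O (g(O) = -3*(-O + 3) = -3*(3 - O) = -9 + 3*O)
j = 0 (j = 0*5 = 0)
g(u(-5, v(5)))*j = (-9 + 3*(5 - 1*(-5)))*0 = (-9 + 3*(5 + 5))*0 = (-9 + 3*10)*0 = (-9 + 30)*0 = 21*0 = 0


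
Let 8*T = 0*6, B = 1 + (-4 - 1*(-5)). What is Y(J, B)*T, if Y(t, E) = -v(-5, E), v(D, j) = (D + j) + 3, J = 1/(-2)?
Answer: 0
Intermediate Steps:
J = -½ (J = 1*(-½) = -½ ≈ -0.50000)
B = 2 (B = 1 + (-4 + 5) = 1 + 1 = 2)
T = 0 (T = (0*6)/8 = (⅛)*0 = 0)
v(D, j) = 3 + D + j
Y(t, E) = 2 - E (Y(t, E) = -(3 - 5 + E) = -(-2 + E) = 2 - E)
Y(J, B)*T = (2 - 1*2)*0 = (2 - 2)*0 = 0*0 = 0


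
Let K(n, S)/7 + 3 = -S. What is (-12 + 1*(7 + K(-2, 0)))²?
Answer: 676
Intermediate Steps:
K(n, S) = -21 - 7*S (K(n, S) = -21 + 7*(-S) = -21 - 7*S)
(-12 + 1*(7 + K(-2, 0)))² = (-12 + 1*(7 + (-21 - 7*0)))² = (-12 + 1*(7 + (-21 + 0)))² = (-12 + 1*(7 - 21))² = (-12 + 1*(-14))² = (-12 - 14)² = (-26)² = 676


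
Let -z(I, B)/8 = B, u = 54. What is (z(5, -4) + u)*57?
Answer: 4902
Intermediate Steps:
z(I, B) = -8*B
(z(5, -4) + u)*57 = (-8*(-4) + 54)*57 = (32 + 54)*57 = 86*57 = 4902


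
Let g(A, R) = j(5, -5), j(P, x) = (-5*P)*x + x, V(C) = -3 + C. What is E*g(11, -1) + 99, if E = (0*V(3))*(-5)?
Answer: 99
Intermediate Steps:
j(P, x) = x - 5*P*x (j(P, x) = -5*P*x + x = x - 5*P*x)
g(A, R) = 120 (g(A, R) = -5*(1 - 5*5) = -5*(1 - 25) = -5*(-24) = 120)
E = 0 (E = (0*(-3 + 3))*(-5) = (0*0)*(-5) = 0*(-5) = 0)
E*g(11, -1) + 99 = 0*120 + 99 = 0 + 99 = 99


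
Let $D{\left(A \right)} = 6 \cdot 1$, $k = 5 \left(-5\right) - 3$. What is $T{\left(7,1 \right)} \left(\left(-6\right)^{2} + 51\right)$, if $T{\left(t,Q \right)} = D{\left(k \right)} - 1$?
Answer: $435$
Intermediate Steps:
$k = -28$ ($k = -25 - 3 = -28$)
$D{\left(A \right)} = 6$
$T{\left(t,Q \right)} = 5$ ($T{\left(t,Q \right)} = 6 - 1 = 5$)
$T{\left(7,1 \right)} \left(\left(-6\right)^{2} + 51\right) = 5 \left(\left(-6\right)^{2} + 51\right) = 5 \left(36 + 51\right) = 5 \cdot 87 = 435$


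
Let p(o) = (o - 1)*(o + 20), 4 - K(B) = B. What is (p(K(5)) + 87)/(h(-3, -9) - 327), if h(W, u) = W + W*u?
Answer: -49/303 ≈ -0.16172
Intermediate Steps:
K(B) = 4 - B
p(o) = (-1 + o)*(20 + o)
(p(K(5)) + 87)/(h(-3, -9) - 327) = ((-20 + (4 - 1*5)² + 19*(4 - 1*5)) + 87)/(-3*(1 - 9) - 327) = ((-20 + (4 - 5)² + 19*(4 - 5)) + 87)/(-3*(-8) - 327) = ((-20 + (-1)² + 19*(-1)) + 87)/(24 - 327) = ((-20 + 1 - 19) + 87)/(-303) = (-38 + 87)*(-1/303) = 49*(-1/303) = -49/303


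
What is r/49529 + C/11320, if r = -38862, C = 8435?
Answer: -4428145/112133656 ≈ -0.039490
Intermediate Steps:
r/49529 + C/11320 = -38862/49529 + 8435/11320 = -38862*1/49529 + 8435*(1/11320) = -38862/49529 + 1687/2264 = -4428145/112133656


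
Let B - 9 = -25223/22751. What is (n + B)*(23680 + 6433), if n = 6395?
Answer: 4386626386453/22751 ≈ 1.9281e+8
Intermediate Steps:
B = 179536/22751 (B = 9 - 25223/22751 = 179536/22751 ≈ 7.8913)
(n + B)*(23680 + 6433) = (6395 + 179536/22751)*(23680 + 6433) = (145672181/22751)*30113 = 4386626386453/22751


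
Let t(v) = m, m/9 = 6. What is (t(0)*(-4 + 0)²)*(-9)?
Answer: -7776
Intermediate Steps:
m = 54 (m = 9*6 = 54)
t(v) = 54
(t(0)*(-4 + 0)²)*(-9) = (54*(-4 + 0)²)*(-9) = (54*(-4)²)*(-9) = (54*16)*(-9) = 864*(-9) = -7776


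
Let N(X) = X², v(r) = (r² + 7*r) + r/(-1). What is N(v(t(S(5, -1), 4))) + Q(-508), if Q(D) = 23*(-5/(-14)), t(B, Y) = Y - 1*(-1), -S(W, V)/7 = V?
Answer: 42465/14 ≈ 3033.2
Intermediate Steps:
S(W, V) = -7*V
t(B, Y) = 1 + Y (t(B, Y) = Y + 1 = 1 + Y)
Q(D) = 115/14 (Q(D) = 23*(-5*(-1/14)) = 23*(5/14) = 115/14)
v(r) = r² + 6*r (v(r) = (r² + 7*r) + r*(-1) = (r² + 7*r) - r = r² + 6*r)
N(v(t(S(5, -1), 4))) + Q(-508) = ((1 + 4)*(6 + (1 + 4)))² + 115/14 = (5*(6 + 5))² + 115/14 = (5*11)² + 115/14 = 55² + 115/14 = 3025 + 115/14 = 42465/14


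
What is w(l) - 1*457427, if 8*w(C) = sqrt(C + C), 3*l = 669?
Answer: -457427 + sqrt(446)/8 ≈ -4.5742e+5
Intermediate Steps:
l = 223 (l = (1/3)*669 = 223)
w(C) = sqrt(2)*sqrt(C)/8 (w(C) = sqrt(C + C)/8 = sqrt(2*C)/8 = (sqrt(2)*sqrt(C))/8 = sqrt(2)*sqrt(C)/8)
w(l) - 1*457427 = sqrt(2)*sqrt(223)/8 - 1*457427 = sqrt(446)/8 - 457427 = -457427 + sqrt(446)/8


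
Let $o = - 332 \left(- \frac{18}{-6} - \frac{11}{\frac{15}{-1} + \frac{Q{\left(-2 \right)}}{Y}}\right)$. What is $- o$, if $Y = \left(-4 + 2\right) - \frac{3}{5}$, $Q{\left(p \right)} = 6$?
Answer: $\frac{271576}{225} \approx 1207.0$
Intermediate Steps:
$Y = - \frac{13}{5}$ ($Y = -2 - \frac{3}{5} = - \frac{13}{5} \approx -2.6$)
$o = - \frac{271576}{225}$ ($o = - 332 \left(- \frac{18}{-6} - \frac{11}{\frac{15}{-1} + \frac{6}{- \frac{13}{5}}}\right) = - 332 \left(\left(-18\right) \left(- \frac{1}{6}\right) - \frac{11}{15 \left(-1\right) + 6 \left(- \frac{5}{13}\right)}\right) = - 332 \left(3 - \frac{11}{-15 - \frac{30}{13}}\right) = - 332 \left(3 - \frac{11}{- \frac{225}{13}}\right) = - 332 \left(3 - - \frac{143}{225}\right) = - 332 \left(3 + \frac{143}{225}\right) = \left(-332\right) \frac{818}{225} = - \frac{271576}{225} \approx -1207.0$)
$- o = \left(-1\right) \left(- \frac{271576}{225}\right) = \frac{271576}{225}$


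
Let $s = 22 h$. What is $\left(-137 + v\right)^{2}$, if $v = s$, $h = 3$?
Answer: $5041$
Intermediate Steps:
$s = 66$ ($s = 22 \cdot 3 = 66$)
$v = 66$
$\left(-137 + v\right)^{2} = \left(-137 + 66\right)^{2} = \left(-71\right)^{2} = 5041$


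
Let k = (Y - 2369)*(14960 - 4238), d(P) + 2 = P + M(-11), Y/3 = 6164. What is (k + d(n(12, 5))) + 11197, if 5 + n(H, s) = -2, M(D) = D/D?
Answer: 172881995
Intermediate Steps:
Y = 18492 (Y = 3*6164 = 18492)
M(D) = 1
n(H, s) = -7 (n(H, s) = -5 - 2 = -7)
d(P) = -1 + P (d(P) = -2 + (P + 1) = -2 + (1 + P) = -1 + P)
k = 172870806 (k = (18492 - 2369)*(14960 - 4238) = 16123*10722 = 172870806)
(k + d(n(12, 5))) + 11197 = (172870806 + (-1 - 7)) + 11197 = (172870806 - 8) + 11197 = 172870798 + 11197 = 172881995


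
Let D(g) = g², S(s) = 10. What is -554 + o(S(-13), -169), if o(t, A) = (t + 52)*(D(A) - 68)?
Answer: 1766012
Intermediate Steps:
o(t, A) = (-68 + A²)*(52 + t) (o(t, A) = (t + 52)*(A² - 68) = (52 + t)*(-68 + A²) = (-68 + A²)*(52 + t))
-554 + o(S(-13), -169) = -554 + (-3536 - 68*10 + 52*(-169)² + 10*(-169)²) = -554 + (-3536 - 680 + 52*28561 + 10*28561) = -554 + (-3536 - 680 + 1485172 + 285610) = -554 + 1766566 = 1766012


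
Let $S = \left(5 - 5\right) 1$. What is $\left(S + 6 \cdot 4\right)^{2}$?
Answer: $576$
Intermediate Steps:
$S = 0$ ($S = 0 \cdot 1 = 0$)
$\left(S + 6 \cdot 4\right)^{2} = \left(0 + 6 \cdot 4\right)^{2} = \left(0 + 24\right)^{2} = 24^{2} = 576$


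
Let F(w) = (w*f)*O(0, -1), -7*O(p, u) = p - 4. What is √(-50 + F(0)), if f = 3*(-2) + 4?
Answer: 5*I*√2 ≈ 7.0711*I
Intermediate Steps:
O(p, u) = 4/7 - p/7 (O(p, u) = -(p - 4)/7 = -(-4 + p)/7 = 4/7 - p/7)
f = -2 (f = -6 + 4 = -2)
F(w) = -8*w/7 (F(w) = (w*(-2))*(4/7 - ⅐*0) = (-2*w)*(4/7 + 0) = -2*w*(4/7) = -8*w/7)
√(-50 + F(0)) = √(-50 - 8/7*0) = √(-50 + 0) = √(-50) = 5*I*√2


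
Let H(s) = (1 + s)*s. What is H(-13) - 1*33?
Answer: 123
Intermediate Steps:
H(s) = s*(1 + s)
H(-13) - 1*33 = -13*(1 - 13) - 1*33 = -13*(-12) - 33 = 156 - 33 = 123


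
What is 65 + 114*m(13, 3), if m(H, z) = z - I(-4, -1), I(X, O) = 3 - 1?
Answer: 179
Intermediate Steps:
I(X, O) = 2
m(H, z) = -2 + z (m(H, z) = z - 1*2 = z - 2 = -2 + z)
65 + 114*m(13, 3) = 65 + 114*(-2 + 3) = 65 + 114*1 = 65 + 114 = 179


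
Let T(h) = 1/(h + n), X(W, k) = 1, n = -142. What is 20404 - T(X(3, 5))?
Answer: 2876965/141 ≈ 20404.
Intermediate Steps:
T(h) = 1/(-142 + h) (T(h) = 1/(h - 142) = 1/(-142 + h))
20404 - T(X(3, 5)) = 20404 - 1/(-142 + 1) = 20404 - 1/(-141) = 20404 - 1*(-1/141) = 20404 + 1/141 = 2876965/141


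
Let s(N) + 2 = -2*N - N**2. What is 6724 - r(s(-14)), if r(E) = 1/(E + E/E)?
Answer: 1136357/169 ≈ 6724.0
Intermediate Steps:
s(N) = -2 - N**2 - 2*N (s(N) = -2 + (-2*N - N**2) = -2 + (-N**2 - 2*N) = -2 - N**2 - 2*N)
r(E) = 1/(1 + E) (r(E) = 1/(E + 1) = 1/(1 + E))
6724 - r(s(-14)) = 6724 - 1/(1 + (-2 - 1*(-14)**2 - 2*(-14))) = 6724 - 1/(1 + (-2 - 1*196 + 28)) = 6724 - 1/(1 + (-2 - 196 + 28)) = 6724 - 1/(1 - 170) = 6724 - 1/(-169) = 6724 - 1*(-1/169) = 6724 + 1/169 = 1136357/169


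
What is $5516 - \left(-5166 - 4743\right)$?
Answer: $15425$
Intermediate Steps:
$5516 - \left(-5166 - 4743\right) = 5516 - -9909 = 5516 + 9909 = 15425$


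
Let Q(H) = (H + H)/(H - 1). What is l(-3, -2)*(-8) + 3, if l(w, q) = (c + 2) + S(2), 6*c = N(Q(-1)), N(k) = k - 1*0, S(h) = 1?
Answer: -67/3 ≈ -22.333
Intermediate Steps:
Q(H) = 2*H/(-1 + H) (Q(H) = (2*H)/(-1 + H) = 2*H/(-1 + H))
N(k) = k (N(k) = k + 0 = k)
c = ⅙ (c = (2*(-1)/(-1 - 1))/6 = (2*(-1)/(-2))/6 = (2*(-1)*(-½))/6 = (⅙)*1 = ⅙ ≈ 0.16667)
l(w, q) = 19/6 (l(w, q) = (⅙ + 2) + 1 = 13/6 + 1 = 19/6)
l(-3, -2)*(-8) + 3 = (19/6)*(-8) + 3 = -76/3 + 3 = -67/3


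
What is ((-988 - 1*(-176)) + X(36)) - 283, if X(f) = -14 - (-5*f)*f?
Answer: 5371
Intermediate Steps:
X(f) = -14 + 5*f² (X(f) = -14 - (-5)*f² = -14 + 5*f²)
((-988 - 1*(-176)) + X(36)) - 283 = ((-988 - 1*(-176)) + (-14 + 5*36²)) - 283 = ((-988 + 176) + (-14 + 5*1296)) - 283 = (-812 + (-14 + 6480)) - 283 = (-812 + 6466) - 283 = 5654 - 283 = 5371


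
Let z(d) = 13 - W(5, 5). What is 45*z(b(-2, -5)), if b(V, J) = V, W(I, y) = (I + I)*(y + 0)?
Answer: -1665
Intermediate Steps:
W(I, y) = 2*I*y (W(I, y) = (2*I)*y = 2*I*y)
z(d) = -37 (z(d) = 13 - 2*5*5 = 13 - 1*50 = 13 - 50 = -37)
45*z(b(-2, -5)) = 45*(-37) = -1665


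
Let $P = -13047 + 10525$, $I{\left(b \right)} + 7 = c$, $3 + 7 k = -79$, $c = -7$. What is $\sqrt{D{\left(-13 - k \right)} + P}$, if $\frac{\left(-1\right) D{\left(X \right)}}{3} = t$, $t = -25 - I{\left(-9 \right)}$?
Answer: $i \sqrt{2489} \approx 49.89 i$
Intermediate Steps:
$k = - \frac{82}{7}$ ($k = - \frac{3}{7} + \frac{1}{7} \left(-79\right) = - \frac{3}{7} - \frac{79}{7} = - \frac{82}{7} \approx -11.714$)
$I{\left(b \right)} = -14$ ($I{\left(b \right)} = -7 - 7 = -14$)
$P = -2522$
$t = -11$ ($t = -25 - -14 = -25 + 14 = -11$)
$D{\left(X \right)} = 33$ ($D{\left(X \right)} = \left(-3\right) \left(-11\right) = 33$)
$\sqrt{D{\left(-13 - k \right)} + P} = \sqrt{33 - 2522} = \sqrt{-2489} = i \sqrt{2489}$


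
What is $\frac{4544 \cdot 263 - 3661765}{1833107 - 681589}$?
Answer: $- \frac{2466693}{1151518} \approx -2.1421$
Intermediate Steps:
$\frac{4544 \cdot 263 - 3661765}{1833107 - 681589} = \frac{1195072 - 3661765}{1151518} = \left(-2466693\right) \frac{1}{1151518} = - \frac{2466693}{1151518}$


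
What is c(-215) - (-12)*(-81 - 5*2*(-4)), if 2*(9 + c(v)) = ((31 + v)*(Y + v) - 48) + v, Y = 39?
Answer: 31119/2 ≈ 15560.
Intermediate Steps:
c(v) = -33 + v/2 + (31 + v)*(39 + v)/2 (c(v) = -9 + (((31 + v)*(39 + v) - 48) + v)/2 = -9 + ((-48 + (31 + v)*(39 + v)) + v)/2 = -9 + (-48 + v + (31 + v)*(39 + v))/2 = -9 + (-24 + v/2 + (31 + v)*(39 + v)/2) = -33 + v/2 + (31 + v)*(39 + v)/2)
c(-215) - (-12)*(-81 - 5*2*(-4)) = (1143/2 + (½)*(-215)² + (71/2)*(-215)) - (-12)*(-81 - 5*2*(-4)) = (1143/2 + (½)*46225 - 15265/2) - (-12)*(-81 - 10*(-4)) = (1143/2 + 46225/2 - 15265/2) - (-12)*(-81 + 40) = 32103/2 - (-12)*(-41) = 32103/2 - 1*492 = 32103/2 - 492 = 31119/2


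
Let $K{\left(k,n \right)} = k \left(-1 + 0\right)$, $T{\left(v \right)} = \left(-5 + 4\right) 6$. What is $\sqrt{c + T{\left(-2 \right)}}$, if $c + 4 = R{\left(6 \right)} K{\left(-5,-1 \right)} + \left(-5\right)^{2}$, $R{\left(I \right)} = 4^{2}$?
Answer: $\sqrt{95} \approx 9.7468$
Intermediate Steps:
$T{\left(v \right)} = -6$ ($T{\left(v \right)} = \left(-1\right) 6 = -6$)
$R{\left(I \right)} = 16$
$K{\left(k,n \right)} = - k$ ($K{\left(k,n \right)} = k \left(-1\right) = - k$)
$c = 101$ ($c = -4 + \left(16 \left(\left(-1\right) \left(-5\right)\right) + \left(-5\right)^{2}\right) = -4 + \left(16 \cdot 5 + 25\right) = -4 + \left(80 + 25\right) = -4 + 105 = 101$)
$\sqrt{c + T{\left(-2 \right)}} = \sqrt{101 - 6} = \sqrt{95}$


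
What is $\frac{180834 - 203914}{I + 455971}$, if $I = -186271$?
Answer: $- \frac{1154}{13485} \approx -0.085577$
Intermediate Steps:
$\frac{180834 - 203914}{I + 455971} = \frac{180834 - 203914}{-186271 + 455971} = - \frac{23080}{269700} = \left(-23080\right) \frac{1}{269700} = - \frac{1154}{13485}$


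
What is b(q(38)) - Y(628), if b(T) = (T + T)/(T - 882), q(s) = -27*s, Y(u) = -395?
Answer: 20992/53 ≈ 396.08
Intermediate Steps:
b(T) = 2*T/(-882 + T) (b(T) = (2*T)/(-882 + T) = 2*T/(-882 + T))
b(q(38)) - Y(628) = 2*(-27*38)/(-882 - 27*38) - 1*(-395) = 2*(-1026)/(-882 - 1026) + 395 = 2*(-1026)/(-1908) + 395 = 2*(-1026)*(-1/1908) + 395 = 57/53 + 395 = 20992/53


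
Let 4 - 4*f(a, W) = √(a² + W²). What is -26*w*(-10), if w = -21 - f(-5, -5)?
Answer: -5720 + 325*√2 ≈ -5260.4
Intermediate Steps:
f(a, W) = 1 - √(W² + a²)/4 (f(a, W) = 1 - √(a² + W²)/4 = 1 - √(W² + a²)/4)
w = -22 + 5*√2/4 (w = -21 - (1 - √((-5)² + (-5)²)/4) = -21 - (1 - √(25 + 25)/4) = -21 - (1 - 5*√2/4) = -21 + (-1 + 5*√2/4) = -22 + 5*√2/4 ≈ -20.232)
-26*w*(-10) = -26*(-22 + 5*√2/4)*(-10) = (572 - 65*√2/2)*(-10) = -5720 + 325*√2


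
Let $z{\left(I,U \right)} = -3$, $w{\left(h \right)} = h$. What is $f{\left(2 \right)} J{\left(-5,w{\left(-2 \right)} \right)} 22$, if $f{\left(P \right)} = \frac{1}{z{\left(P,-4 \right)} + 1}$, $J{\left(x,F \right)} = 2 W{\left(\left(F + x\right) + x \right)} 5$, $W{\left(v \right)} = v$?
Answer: $1320$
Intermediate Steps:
$J{\left(x,F \right)} = 10 F + 20 x$ ($J{\left(x,F \right)} = 2 \left(\left(F + x\right) + x\right) 5 = 2 \left(F + 2 x\right) 5 = \left(2 F + 4 x\right) 5 = 10 F + 20 x$)
$f{\left(P \right)} = - \frac{1}{2}$ ($f{\left(P \right)} = \frac{1}{-3 + 1} = \frac{1}{-2} = - \frac{1}{2}$)
$f{\left(2 \right)} J{\left(-5,w{\left(-2 \right)} \right)} 22 = - \frac{10 \left(-2\right) + 20 \left(-5\right)}{2} \cdot 22 = - \frac{-20 - 100}{2} \cdot 22 = \left(- \frac{1}{2}\right) \left(-120\right) 22 = 60 \cdot 22 = 1320$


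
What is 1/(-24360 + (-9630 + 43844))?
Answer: 1/9854 ≈ 0.00010148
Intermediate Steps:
1/(-24360 + (-9630 + 43844)) = 1/(-24360 + 34214) = 1/9854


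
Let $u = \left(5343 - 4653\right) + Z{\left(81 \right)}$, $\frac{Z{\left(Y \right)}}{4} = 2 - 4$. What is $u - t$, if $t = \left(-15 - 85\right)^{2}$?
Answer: $-9318$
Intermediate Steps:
$Z{\left(Y \right)} = -8$ ($Z{\left(Y \right)} = 4 \left(2 - 4\right) = 4 \left(-2\right) = -8$)
$t = 10000$ ($t = \left(-100\right)^{2} = 10000$)
$u = 682$ ($u = \left(5343 - 4653\right) - 8 = 690 - 8 = 682$)
$u - t = 682 - 10000 = -9318$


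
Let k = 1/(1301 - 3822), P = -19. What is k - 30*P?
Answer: 1436969/2521 ≈ 570.00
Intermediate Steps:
k = -1/2521 (k = 1/(-2521) = -1/2521 ≈ -0.00039667)
k - 30*P = -1/2521 - 30*(-19) = -1/2521 - 1*(-570) = -1/2521 + 570 = 1436969/2521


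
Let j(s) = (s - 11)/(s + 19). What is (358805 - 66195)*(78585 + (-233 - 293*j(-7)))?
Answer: 23055180815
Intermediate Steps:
j(s) = (-11 + s)/(19 + s)
(358805 - 66195)*(78585 + (-233 - 293*j(-7))) = (358805 - 66195)*(78585 + (-233 - 293*(-11 - 7)/(19 - 7))) = 292610*(78585 + (-233 - 293*(-18)/12)) = 292610*(78585 + (-233 - 293*(-3/2))) = 292610*(78585 + (-233 + 879/2)) = 292610*(78585 + 413/2) = 292610*(157583/2) = 23055180815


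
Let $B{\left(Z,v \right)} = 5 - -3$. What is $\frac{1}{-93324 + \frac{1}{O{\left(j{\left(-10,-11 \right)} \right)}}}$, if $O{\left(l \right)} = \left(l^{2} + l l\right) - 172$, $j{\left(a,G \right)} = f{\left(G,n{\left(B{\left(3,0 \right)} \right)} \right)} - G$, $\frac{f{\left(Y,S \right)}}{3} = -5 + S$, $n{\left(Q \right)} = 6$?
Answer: $- \frac{220}{20531279} \approx -1.0715 \cdot 10^{-5}$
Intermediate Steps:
$B{\left(Z,v \right)} = 8$ ($B{\left(Z,v \right)} = 5 + 3 = 8$)
$f{\left(Y,S \right)} = -15 + 3 S$ ($f{\left(Y,S \right)} = 3 \left(-5 + S\right) = -15 + 3 S$)
$j{\left(a,G \right)} = 3 - G$ ($j{\left(a,G \right)} = \left(-15 + 3 \cdot 6\right) - G = \left(-15 + 18\right) - G = 3 - G$)
$O{\left(l \right)} = -172 + 2 l^{2}$ ($O{\left(l \right)} = \left(l^{2} + l^{2}\right) - 172 = 2 l^{2} - 172 = -172 + 2 l^{2}$)
$\frac{1}{-93324 + \frac{1}{O{\left(j{\left(-10,-11 \right)} \right)}}} = \frac{1}{-93324 + \frac{1}{-172 + 2 \left(3 - -11\right)^{2}}} = \frac{1}{-93324 + \frac{1}{-172 + 2 \left(3 + 11\right)^{2}}} = \frac{1}{-93324 + \frac{1}{-172 + 2 \cdot 14^{2}}} = \frac{1}{-93324 + \frac{1}{-172 + 2 \cdot 196}} = \frac{1}{-93324 + \frac{1}{-172 + 392}} = \frac{1}{-93324 + \frac{1}{220}} = \frac{1}{- \frac{20531279}{220}} = - \frac{220}{20531279}$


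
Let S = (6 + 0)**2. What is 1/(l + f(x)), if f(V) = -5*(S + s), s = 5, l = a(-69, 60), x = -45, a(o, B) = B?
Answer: -1/145 ≈ -0.0068966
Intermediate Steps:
S = 36 (S = 6**2 = 36)
l = 60
f(V) = -205 (f(V) = -5*(36 + 5) = -5*41 = -205)
1/(l + f(x)) = 1/(60 - 205) = 1/(-145) = -1/145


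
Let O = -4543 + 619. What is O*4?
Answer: -15696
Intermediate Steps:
O = -3924
O*4 = -3924*4 = -15696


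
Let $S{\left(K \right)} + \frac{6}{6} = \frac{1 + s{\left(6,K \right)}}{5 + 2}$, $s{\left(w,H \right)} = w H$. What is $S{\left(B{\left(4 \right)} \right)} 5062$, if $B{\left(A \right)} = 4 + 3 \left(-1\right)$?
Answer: $0$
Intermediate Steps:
$B{\left(A \right)} = 1$ ($B{\left(A \right)} = 4 - 3 = 1$)
$s{\left(w,H \right)} = H w$
$S{\left(K \right)} = - \frac{6}{7} + \frac{6 K}{7}$ ($S{\left(K \right)} = -1 + \frac{1 + K 6}{5 + 2} = -1 + \frac{1 + 6 K}{7} = -1 + \left(1 + 6 K\right) \frac{1}{7} = -1 + \left(\frac{1}{7} + \frac{6 K}{7}\right) = - \frac{6}{7} + \frac{6 K}{7}$)
$S{\left(B{\left(4 \right)} \right)} 5062 = \left(- \frac{6}{7} + \frac{6}{7} \cdot 1\right) 5062 = \left(- \frac{6}{7} + \frac{6}{7}\right) 5062 = 0 \cdot 5062 = 0$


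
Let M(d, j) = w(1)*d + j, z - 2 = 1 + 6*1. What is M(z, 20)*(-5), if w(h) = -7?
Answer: 215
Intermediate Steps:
z = 9 (z = 2 + (1 + 6*1) = 2 + (1 + 6) = 2 + 7 = 9)
M(d, j) = j - 7*d (M(d, j) = -7*d + j = j - 7*d)
M(z, 20)*(-5) = (20 - 7*9)*(-5) = (20 - 63)*(-5) = -43*(-5) = 215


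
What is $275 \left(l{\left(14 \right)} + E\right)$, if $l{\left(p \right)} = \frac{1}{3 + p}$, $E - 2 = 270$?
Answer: $\frac{1271875}{17} \approx 74816.0$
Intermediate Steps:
$E = 272$ ($E = 2 + 270 = 272$)
$275 \left(l{\left(14 \right)} + E\right) = 275 \left(\frac{1}{3 + 14} + 272\right) = 275 \left(\frac{1}{17} + 272\right) = 275 \cdot \frac{4625}{17} = \frac{1271875}{17}$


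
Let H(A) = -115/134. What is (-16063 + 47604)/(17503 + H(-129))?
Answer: 4226494/2345287 ≈ 1.8021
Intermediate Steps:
H(A) = -115/134 (H(A) = -115*1/134 = -115/134)
(-16063 + 47604)/(17503 + H(-129)) = (-16063 + 47604)/(17503 - 115/134) = 31541/(2345287/134) = 31541*(134/2345287) = 4226494/2345287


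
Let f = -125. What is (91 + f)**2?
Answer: 1156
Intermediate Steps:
(91 + f)**2 = (91 - 125)**2 = (-34)**2 = 1156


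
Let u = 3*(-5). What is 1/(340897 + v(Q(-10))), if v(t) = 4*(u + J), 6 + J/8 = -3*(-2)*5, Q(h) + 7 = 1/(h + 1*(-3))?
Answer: 1/341605 ≈ 2.9274e-6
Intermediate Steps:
u = -15
Q(h) = -7 + 1/(-3 + h) (Q(h) = -7 + 1/(h + 1*(-3)) = -7 + 1/(h - 3) = -7 + 1/(-3 + h))
J = 192 (J = -48 + 8*(-3*(-2)*5) = -48 + 8*(6*5) = -48 + 8*30 = -48 + 240 = 192)
v(t) = 708 (v(t) = 4*(-15 + 192) = 4*177 = 708)
1/(340897 + v(Q(-10))) = 1/(340897 + 708) = 1/341605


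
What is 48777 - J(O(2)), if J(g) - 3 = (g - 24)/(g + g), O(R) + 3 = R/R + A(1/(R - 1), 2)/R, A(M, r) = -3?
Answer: 682781/14 ≈ 48770.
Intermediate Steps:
O(R) = -2 - 3/R (O(R) = -3 + (R/R - 3/R) = -3 + (1 - 3/R) = -2 - 3/R)
J(g) = 3 + (-24 + g)/(2*g) (J(g) = 3 + (g - 24)/(g + g) = 3 + (-24 + g)/((2*g)) = 3 + (-24 + g)*(1/(2*g)) = 3 + (-24 + g)/(2*g))
48777 - J(O(2)) = 48777 - (7/2 - 12/(-2 - 3/2)) = 48777 - (7/2 - 12/(-7/2)) = 48777 - (7/2 - 12*(-2/7)) = 48777 - (7/2 + 24/7) = 48777 - 1*97/14 = 48777 - 97/14 = 682781/14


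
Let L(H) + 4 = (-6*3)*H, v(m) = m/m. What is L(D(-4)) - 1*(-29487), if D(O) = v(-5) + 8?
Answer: 29321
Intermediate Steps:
v(m) = 1
D(O) = 9 (D(O) = 1 + 8 = 9)
L(H) = -4 - 18*H (L(H) = -4 + (-6*3)*H = -4 - 18*H)
L(D(-4)) - 1*(-29487) = (-4 - 18*9) - 1*(-29487) = (-4 - 162) + 29487 = -166 + 29487 = 29321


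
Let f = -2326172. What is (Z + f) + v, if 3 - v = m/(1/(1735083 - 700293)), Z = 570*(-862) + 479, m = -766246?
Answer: 792900881310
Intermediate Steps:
Z = -490861 (Z = -491340 + 479 = -490861)
v = 792903698343 (v = 3 - (-766246)/(1/(1735083 - 700293)) = 3 - (-766246)/(1/1034790) = 3 - (-766246)/1/1034790 = 3 - (-766246)*1034790 = 3 - 1*(-792903698340) = 3 + 792903698340 = 792903698343)
(Z + f) + v = (-490861 - 2326172) + 792903698343 = -2817033 + 792903698343 = 792900881310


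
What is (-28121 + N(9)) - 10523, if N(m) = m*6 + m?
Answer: -38581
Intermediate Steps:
N(m) = 7*m (N(m) = 6*m + m = 7*m)
(-28121 + N(9)) - 10523 = (-28121 + 7*9) - 10523 = (-28121 + 63) - 10523 = -28058 - 10523 = -38581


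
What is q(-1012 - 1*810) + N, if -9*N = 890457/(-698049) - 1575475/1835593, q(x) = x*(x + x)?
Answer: 25521741954925692020/3844001574171 ≈ 6.6394e+6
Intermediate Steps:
q(x) = 2*x**2 (q(x) = x*(2*x) = 2*x**2)
N = 911425128092/3844001574171 (N = -(890457/(-698049) - 1575475/1835593)/9 = -(890457*(-1/698049) - 1575475*1/1835593)/9 = -(-296819/232683 - 1575475/1835593)/9 = -1/9*(-911425128092/427111286019) = 911425128092/3844001574171 ≈ 0.23710)
q(-1012 - 1*810) + N = 2*(-1012 - 1*810)**2 + 911425128092/3844001574171 = 2*(-1012 - 810)**2 + 911425128092/3844001574171 = 2*(-1822)**2 + 911425128092/3844001574171 = 2*3319684 + 911425128092/3844001574171 = 6639368 + 911425128092/3844001574171 = 25521741954925692020/3844001574171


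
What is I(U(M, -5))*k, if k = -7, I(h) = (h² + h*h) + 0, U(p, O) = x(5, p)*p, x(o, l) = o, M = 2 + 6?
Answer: -22400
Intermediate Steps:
M = 8
U(p, O) = 5*p
I(h) = 2*h² (I(h) = (h² + h²) + 0 = 2*h² + 0 = 2*h²)
I(U(M, -5))*k = (2*(5*8)²)*(-7) = (2*40²)*(-7) = (2*1600)*(-7) = 3200*(-7) = -22400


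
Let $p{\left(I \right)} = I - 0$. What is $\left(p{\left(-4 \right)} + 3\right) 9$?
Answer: $-9$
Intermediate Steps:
$p{\left(I \right)} = I$ ($p{\left(I \right)} = I + 0 = I$)
$\left(p{\left(-4 \right)} + 3\right) 9 = \left(-4 + 3\right) 9 = \left(-1\right) 9 = -9$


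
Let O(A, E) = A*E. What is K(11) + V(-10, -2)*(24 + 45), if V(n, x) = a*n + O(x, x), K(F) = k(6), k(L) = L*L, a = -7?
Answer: 5142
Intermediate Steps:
k(L) = L²
K(F) = 36 (K(F) = 6² = 36)
V(n, x) = x² - 7*n (V(n, x) = -7*n + x*x = -7*n + x² = x² - 7*n)
K(11) + V(-10, -2)*(24 + 45) = 36 + ((-2)² - 7*(-10))*(24 + 45) = 36 + (4 + 70)*69 = 36 + 74*69 = 36 + 5106 = 5142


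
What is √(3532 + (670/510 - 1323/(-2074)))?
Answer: √136810872834/6222 ≈ 59.447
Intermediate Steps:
√(3532 + (670/510 - 1323/(-2074))) = √(3532 + (670*(1/510) - 1323*(-1/2074))) = √(3532 + (67/51 + 1323/2074)) = √(3532 + 12143/6222) = √(21988247/6222) = √136810872834/6222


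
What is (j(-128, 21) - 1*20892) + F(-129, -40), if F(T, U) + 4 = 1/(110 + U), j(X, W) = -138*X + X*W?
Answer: -414399/70 ≈ -5920.0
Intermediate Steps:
j(X, W) = -138*X + W*X
F(T, U) = -4 + 1/(110 + U)
(j(-128, 21) - 1*20892) + F(-129, -40) = (-128*(-138 + 21) - 1*20892) + (-439 - 4*(-40))/(110 - 40) = (-128*(-117) - 20892) + (-439 + 160)/70 = (14976 - 20892) + (1/70)*(-279) = -5916 - 279/70 = -414399/70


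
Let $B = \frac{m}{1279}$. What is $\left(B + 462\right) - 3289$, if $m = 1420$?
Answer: $- \frac{3614313}{1279} \approx -2825.9$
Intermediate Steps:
$B = \frac{1420}{1279} \approx 1.1102$
$\left(B + 462\right) - 3289 = \left(\frac{1420}{1279} + 462\right) - 3289 = \frac{592318}{1279} - 3289 = - \frac{3614313}{1279}$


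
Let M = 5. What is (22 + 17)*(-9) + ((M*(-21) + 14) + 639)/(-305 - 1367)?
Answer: -146855/418 ≈ -351.33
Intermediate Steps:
(22 + 17)*(-9) + ((M*(-21) + 14) + 639)/(-305 - 1367) = (22 + 17)*(-9) + ((5*(-21) + 14) + 639)/(-305 - 1367) = 39*(-9) + ((-105 + 14) + 639)/(-1672) = -351 + (-91 + 639)*(-1/1672) = -351 + 548*(-1/1672) = -351 - 137/418 = -146855/418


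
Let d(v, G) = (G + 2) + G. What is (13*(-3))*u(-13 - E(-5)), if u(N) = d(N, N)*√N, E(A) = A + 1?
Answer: 1872*I ≈ 1872.0*I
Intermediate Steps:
E(A) = 1 + A
d(v, G) = 2 + 2*G (d(v, G) = (2 + G) + G = 2 + 2*G)
u(N) = √N*(2 + 2*N) (u(N) = (2 + 2*N)*√N = √N*(2 + 2*N))
(13*(-3))*u(-13 - E(-5)) = (13*(-3))*(2*√(-13 - (1 - 5))*(1 + (-13 - (1 - 5)))) = -78*√(-13 - 1*(-4))*(1 + (-13 - 1*(-4))) = -78*√(-13 + 4)*(1 + (-13 + 4)) = -78*√(-9)*(1 - 9) = -78*3*I*(-8) = -(-1872)*I = 1872*I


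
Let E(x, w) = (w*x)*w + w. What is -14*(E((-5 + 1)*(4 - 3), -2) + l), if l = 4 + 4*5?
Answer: -84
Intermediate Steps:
l = 24 (l = 4 + 20 = 24)
E(x, w) = w + x*w² (E(x, w) = x*w² + w = w + x*w²)
-14*(E((-5 + 1)*(4 - 3), -2) + l) = -14*(-2*(1 - 2*(-5 + 1)*(4 - 3)) + 24) = -14*(-2*(1 - (-8)) + 24) = -14*(-2*(1 - 2*(-4)) + 24) = -14*(-2*(1 + 8) + 24) = -14*(-2*9 + 24) = -14*(-18 + 24) = -14*6 = -84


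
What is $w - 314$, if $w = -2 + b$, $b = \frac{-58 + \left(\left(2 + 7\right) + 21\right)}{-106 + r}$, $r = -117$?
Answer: $- \frac{70440}{223} \approx -315.87$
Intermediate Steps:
$b = \frac{28}{223}$ ($b = \frac{-58 + \left(\left(2 + 7\right) + 21\right)}{-106 - 117} = \frac{-58 + \left(9 + 21\right)}{-223} = \left(-58 + 30\right) \left(- \frac{1}{223}\right) = \left(-28\right) \left(- \frac{1}{223}\right) = \frac{28}{223} \approx 0.12556$)
$w = - \frac{418}{223}$ ($w = -2 + \frac{28}{223} = - \frac{418}{223} \approx -1.8744$)
$w - 314 = - \frac{418}{223} - 314 = - \frac{70440}{223}$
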